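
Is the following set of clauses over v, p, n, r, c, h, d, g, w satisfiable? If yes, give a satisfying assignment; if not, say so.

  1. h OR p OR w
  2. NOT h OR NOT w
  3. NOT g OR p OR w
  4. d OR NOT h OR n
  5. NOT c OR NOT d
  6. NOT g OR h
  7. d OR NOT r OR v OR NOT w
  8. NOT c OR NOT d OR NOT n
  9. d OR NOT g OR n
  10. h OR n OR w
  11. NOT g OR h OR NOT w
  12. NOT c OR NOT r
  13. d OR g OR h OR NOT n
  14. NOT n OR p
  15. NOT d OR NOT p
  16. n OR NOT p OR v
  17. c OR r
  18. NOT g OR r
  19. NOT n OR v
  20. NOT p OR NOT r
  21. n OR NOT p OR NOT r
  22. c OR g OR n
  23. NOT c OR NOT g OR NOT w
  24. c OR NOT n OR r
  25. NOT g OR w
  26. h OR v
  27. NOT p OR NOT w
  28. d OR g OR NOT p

v = True; p = False; n = False; r = False; c = True; h = False; d = False; g = False; w = True

Set v = True.
Set p = False.
  then (NOT n OR p) forces n = False.
Try r = True:
  (NOT c OR NOT r) forces c = False.
  (c OR g OR n) forces g = True.
  (NOT g OR p OR w) forces w = True.
  (NOT h OR NOT w) forces h = False.
  clause (NOT g OR h) is falsified — backtrack.
So r = False.
  then (c OR r) forces c = True.
  then (NOT g OR r) forces g = False.
  then (NOT c OR NOT d) forces d = False.
  then (d OR NOT h OR n) forces h = False.
  then (h OR n OR w) forces w = True.
All clauses satisfied.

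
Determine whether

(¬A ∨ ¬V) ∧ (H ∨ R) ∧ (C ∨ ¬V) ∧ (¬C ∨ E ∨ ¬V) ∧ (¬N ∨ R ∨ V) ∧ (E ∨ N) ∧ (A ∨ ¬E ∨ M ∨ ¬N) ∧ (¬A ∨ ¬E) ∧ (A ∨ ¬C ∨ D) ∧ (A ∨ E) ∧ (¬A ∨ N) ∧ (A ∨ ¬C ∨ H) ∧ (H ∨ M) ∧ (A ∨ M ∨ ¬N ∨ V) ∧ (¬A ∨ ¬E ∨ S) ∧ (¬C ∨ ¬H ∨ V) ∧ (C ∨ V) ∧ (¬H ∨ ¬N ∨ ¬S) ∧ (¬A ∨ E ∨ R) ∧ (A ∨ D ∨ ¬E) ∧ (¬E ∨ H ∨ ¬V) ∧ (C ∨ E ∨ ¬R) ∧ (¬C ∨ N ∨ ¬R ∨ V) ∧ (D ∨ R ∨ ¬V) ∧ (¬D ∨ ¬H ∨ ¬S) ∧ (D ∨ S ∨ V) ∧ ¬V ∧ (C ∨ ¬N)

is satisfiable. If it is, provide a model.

D=T; R=T; E=F; N=T; M=T; V=F; C=T; A=T; H=F; S=T

Unit clause (¬V) forces V = False.
In (C ∨ V) only C is left, so C = True.
In (¬C ∨ ¬H ∨ V) only ¬H is left, so H = False.
In (H ∨ R) only R is left, so R = True.
In (A ∨ ¬C ∨ H) only A is left, so A = True.
In (H ∨ M) only M is left, so M = True.
In (¬C ∨ N ∨ ¬R ∨ V) only N is left, so N = True.
In (¬A ∨ ¬E) only ¬E is left, so E = False.
Set D = True.
Set S = True.
All clauses satisfied.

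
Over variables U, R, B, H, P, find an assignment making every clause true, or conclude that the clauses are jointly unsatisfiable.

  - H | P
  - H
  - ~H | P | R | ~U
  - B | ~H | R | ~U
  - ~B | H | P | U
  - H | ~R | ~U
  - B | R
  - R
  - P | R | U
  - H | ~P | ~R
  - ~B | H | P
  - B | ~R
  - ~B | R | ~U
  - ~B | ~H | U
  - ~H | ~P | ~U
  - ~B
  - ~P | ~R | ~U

UNSATISFIABLE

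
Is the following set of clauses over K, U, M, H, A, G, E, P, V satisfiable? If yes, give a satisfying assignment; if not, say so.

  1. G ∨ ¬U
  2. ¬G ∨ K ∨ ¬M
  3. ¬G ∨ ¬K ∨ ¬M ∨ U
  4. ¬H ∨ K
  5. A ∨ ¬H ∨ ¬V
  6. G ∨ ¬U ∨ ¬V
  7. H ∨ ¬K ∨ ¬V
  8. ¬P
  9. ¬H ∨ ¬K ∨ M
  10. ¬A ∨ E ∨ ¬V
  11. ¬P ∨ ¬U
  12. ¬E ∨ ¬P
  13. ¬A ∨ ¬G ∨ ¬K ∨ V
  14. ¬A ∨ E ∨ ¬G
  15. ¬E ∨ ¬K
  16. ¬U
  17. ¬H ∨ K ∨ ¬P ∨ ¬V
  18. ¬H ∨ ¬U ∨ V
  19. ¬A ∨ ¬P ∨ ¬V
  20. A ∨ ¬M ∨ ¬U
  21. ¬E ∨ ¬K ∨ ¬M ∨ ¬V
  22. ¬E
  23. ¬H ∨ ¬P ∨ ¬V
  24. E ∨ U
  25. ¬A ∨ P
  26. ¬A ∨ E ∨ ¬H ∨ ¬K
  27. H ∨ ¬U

Case U = True:
  Clause (¬U) is falsified — contradiction.
Case U = False:
  (¬P) forces P = False.
  (¬E) forces E = False.
  Clause (E ∨ U) is falsified — contradiction.
Both cases fail, so the formula is unsatisfiable.

The formula is unsatisfiable.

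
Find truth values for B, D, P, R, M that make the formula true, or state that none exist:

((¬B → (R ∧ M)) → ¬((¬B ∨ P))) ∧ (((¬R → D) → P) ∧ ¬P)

B: False; D: False; P: False; R: False; M: False

  (¬B → (R ∧ M)) → ¬((¬B ∨ P)) = True
    ¬B → (R ∧ M) = False
      ¬B = True
      R ∧ M = False
    ¬((¬B ∨ P)) = False
      ¬B ∨ P = True
        ¬B = True
  ((¬R → D) → P) ∧ ¬P = True
    (¬R → D) → P = True
      ¬R → D = False
        ¬R = True
    ¬P = True
Both conjuncts True, so the formula holds.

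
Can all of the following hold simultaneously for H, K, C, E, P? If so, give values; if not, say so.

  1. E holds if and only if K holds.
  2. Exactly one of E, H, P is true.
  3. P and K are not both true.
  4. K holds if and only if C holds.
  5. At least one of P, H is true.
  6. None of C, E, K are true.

H=T, K=F, C=F, E=F, P=F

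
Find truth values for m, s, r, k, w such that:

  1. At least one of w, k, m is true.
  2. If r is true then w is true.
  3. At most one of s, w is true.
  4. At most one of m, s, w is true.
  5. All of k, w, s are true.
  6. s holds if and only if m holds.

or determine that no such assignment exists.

Unsatisfiable — no assignment works.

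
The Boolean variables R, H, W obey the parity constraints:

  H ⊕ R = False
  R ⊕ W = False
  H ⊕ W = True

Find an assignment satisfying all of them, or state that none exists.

The formula is unsatisfiable.

Adding constraints 1, 2, 3 mod 2: every variable appears an even number of times on the left, so the left side is 0.
But the right sides sum to 1 (mod 2). 0 ≠ 1 — the system is inconsistent.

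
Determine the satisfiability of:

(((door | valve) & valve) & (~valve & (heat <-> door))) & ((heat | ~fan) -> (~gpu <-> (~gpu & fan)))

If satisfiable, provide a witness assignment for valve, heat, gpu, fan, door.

The formula is unsatisfiable.

Case valve = True: the conjunct ~valve is False.
Case valve = False: the conjunct valve is False.
Both cases fail — unsatisfiable.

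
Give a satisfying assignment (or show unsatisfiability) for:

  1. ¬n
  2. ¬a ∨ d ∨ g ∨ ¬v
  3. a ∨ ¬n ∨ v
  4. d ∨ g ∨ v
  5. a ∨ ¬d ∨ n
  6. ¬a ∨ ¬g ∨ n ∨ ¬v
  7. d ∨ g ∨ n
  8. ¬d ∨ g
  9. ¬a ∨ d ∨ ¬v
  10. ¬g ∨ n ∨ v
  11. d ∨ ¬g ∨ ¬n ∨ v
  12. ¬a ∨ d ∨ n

n = False, v = True, d = False, a = False, g = True

Unit clause (¬n) forces n = False.
Try v = False:
  (¬g ∨ n ∨ v) forces g = False.
  (d ∨ g ∨ v) forces d = True.
  clause (¬d ∨ g) is falsified — backtrack.
So v = True.
Set d = False.
  then (d ∨ g ∨ n) forces g = True.
  then (¬a ∨ d ∨ ¬v) forces a = False.
All clauses satisfied.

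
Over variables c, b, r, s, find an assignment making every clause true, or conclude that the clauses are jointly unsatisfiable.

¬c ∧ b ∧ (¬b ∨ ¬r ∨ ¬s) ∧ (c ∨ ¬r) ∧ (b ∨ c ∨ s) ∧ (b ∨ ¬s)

Unit clause (¬c) forces c = False.
Unit clause (b) forces b = True.
In (c ∨ ¬r) only ¬r is left, so r = False.
Set s = True.
Check each clause:
  (¬c): ¬c holds.
  (b): b holds.
  (¬b ∨ ¬r ∨ ¬s): ¬r holds.
  (c ∨ ¬r): ¬r holds.
  (b ∨ c ∨ s): b holds.
  (b ∨ ¬s): b holds.
All clauses satisfied.

c: False, b: True, r: False, s: True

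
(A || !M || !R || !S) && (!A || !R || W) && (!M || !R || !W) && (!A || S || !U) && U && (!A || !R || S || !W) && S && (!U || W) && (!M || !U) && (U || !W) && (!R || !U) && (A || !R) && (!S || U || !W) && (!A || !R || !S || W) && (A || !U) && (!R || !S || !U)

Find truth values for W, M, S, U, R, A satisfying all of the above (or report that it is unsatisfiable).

W = True, M = False, S = True, U = True, R = False, A = True

Unit clause (U) forces U = True.
Unit clause (S) forces S = True.
In (!U || W) only W is left, so W = True.
In (!M || !U) only !M is left, so M = False.
In (!R || !U) only !R is left, so R = False.
In (A || !U) only A is left, so A = True.
All clauses satisfied.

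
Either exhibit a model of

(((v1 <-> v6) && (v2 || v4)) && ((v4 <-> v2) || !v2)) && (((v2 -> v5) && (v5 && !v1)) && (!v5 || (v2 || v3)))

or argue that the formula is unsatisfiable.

v1=F, v2=T, v3=T, v4=T, v5=T, v6=F

  ((v1 <-> v6) && (v2 || v4)) && ((v4 <-> v2) || !v2) = True
    (v1 <-> v6) && (v2 || v4) = True
      v1 <-> v6 = True
      v2 || v4 = True
    (v4 <-> v2) || !v2 = True
      v4 <-> v2 = True
      !v2 = False
  ((v2 -> v5) && (v5 && !v1)) && (!v5 || (v2 || v3)) = True
    (v2 -> v5) && (v5 && !v1) = True
      v2 -> v5 = True
      v5 && !v1 = True
        !v1 = True
    !v5 || (v2 || v3) = True
      !v5 = False
      v2 || v3 = True
Both conjuncts True, so the formula holds.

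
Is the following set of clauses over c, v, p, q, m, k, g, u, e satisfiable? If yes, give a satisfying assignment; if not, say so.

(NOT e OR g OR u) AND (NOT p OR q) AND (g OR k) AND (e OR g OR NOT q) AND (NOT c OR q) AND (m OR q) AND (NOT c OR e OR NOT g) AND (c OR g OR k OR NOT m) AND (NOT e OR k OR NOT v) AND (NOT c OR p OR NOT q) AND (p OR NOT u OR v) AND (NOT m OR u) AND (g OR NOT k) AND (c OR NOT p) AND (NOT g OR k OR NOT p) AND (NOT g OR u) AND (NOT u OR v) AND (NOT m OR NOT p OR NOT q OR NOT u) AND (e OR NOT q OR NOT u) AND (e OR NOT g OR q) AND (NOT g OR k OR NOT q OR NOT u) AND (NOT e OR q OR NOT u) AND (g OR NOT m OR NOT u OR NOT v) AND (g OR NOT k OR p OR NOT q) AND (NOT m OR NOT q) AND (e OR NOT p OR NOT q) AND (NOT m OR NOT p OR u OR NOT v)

Set c = False.
  then (c OR NOT p) forces p = False.
Set v = True.
Try q = False:
  (m OR q) forces m = True.
  (NOT m OR u) forces u = True.
  (NOT e OR q OR NOT u) forces e = False.
  (e OR NOT g OR q) forces g = False.
  clause (g OR NOT m OR NOT u OR NOT v) is falsified — backtrack.
So q = True.
  then (NOT m OR NOT q) forces m = False.
Try k = False:
  (g OR k) forces g = True.
  (NOT e OR k OR NOT v) forces e = False.
  (NOT g OR u) forces u = True.
  clause (e OR NOT q OR NOT u) is falsified — backtrack.
So k = True.
  then (g OR NOT k) forces g = True.
  then (NOT g OR u) forces u = True.
  then (e OR NOT q OR NOT u) forces e = True.
All clauses satisfied.

c = False; v = True; p = False; q = True; m = False; k = True; g = True; u = True; e = True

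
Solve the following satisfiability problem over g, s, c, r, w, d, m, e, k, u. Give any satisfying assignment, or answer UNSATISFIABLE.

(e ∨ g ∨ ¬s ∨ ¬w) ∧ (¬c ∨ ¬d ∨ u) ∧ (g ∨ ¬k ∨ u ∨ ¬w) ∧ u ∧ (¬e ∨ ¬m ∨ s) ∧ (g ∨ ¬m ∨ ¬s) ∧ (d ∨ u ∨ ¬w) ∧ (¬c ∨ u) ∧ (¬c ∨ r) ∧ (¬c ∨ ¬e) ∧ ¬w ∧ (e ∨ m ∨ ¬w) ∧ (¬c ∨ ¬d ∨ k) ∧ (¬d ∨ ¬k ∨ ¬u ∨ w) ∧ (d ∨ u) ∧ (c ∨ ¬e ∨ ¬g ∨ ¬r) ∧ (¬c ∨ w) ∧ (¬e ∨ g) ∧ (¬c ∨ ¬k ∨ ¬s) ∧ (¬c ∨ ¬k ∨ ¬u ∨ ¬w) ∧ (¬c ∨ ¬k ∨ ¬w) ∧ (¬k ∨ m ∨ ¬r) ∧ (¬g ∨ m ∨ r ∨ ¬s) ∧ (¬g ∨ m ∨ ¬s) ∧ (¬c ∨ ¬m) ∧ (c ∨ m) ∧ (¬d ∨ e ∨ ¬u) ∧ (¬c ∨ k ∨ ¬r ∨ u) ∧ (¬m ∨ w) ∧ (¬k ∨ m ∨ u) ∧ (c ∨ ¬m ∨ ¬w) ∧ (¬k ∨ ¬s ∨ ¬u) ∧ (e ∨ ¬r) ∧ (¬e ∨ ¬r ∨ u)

Case w = True:
  Clause (¬w) is falsified — contradiction.
Case w = False:
  (u) forces u = True.
  (¬c ∨ w) forces c = False.
  (c ∨ m) forces m = True.
  Clause (¬m ∨ w) is falsified — contradiction.
Both cases fail, so the formula is unsatisfiable.

Unsatisfiable — no assignment works.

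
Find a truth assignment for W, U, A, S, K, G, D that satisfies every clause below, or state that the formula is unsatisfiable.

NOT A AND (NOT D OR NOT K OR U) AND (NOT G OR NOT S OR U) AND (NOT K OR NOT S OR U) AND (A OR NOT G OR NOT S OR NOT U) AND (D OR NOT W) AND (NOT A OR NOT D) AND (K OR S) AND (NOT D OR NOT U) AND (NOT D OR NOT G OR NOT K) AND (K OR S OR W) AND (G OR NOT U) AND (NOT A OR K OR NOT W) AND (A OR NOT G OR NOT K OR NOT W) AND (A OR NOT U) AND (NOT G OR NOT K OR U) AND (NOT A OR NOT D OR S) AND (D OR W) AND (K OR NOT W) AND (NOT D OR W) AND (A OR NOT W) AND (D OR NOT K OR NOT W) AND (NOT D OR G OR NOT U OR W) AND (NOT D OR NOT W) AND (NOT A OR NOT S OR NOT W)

Unsatisfiable — no assignment works.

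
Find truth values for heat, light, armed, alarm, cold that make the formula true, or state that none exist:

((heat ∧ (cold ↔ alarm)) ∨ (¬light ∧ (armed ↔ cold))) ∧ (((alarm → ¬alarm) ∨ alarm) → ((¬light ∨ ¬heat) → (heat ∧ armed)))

heat = True; light = True; armed = True; alarm = True; cold = True

  (heat ∧ (cold ↔ alarm)) ∨ (¬light ∧ (armed ↔ cold)) = True
    heat ∧ (cold ↔ alarm) = True
      cold ↔ alarm = True
    ¬light ∧ (armed ↔ cold) = False
      ¬light = False
      armed ↔ cold = True
  ((alarm → ¬alarm) ∨ alarm) → ((¬light ∨ ¬heat) → (heat ∧ armed)) = True
    (alarm → ¬alarm) ∨ alarm = True
      alarm → ¬alarm = False
        ¬alarm = False
    (¬light ∨ ¬heat) → (heat ∧ armed) = True
      ¬light ∨ ¬heat = False
        ¬light = False
        ¬heat = False
      heat ∧ armed = True
Both conjuncts True, so the formula holds.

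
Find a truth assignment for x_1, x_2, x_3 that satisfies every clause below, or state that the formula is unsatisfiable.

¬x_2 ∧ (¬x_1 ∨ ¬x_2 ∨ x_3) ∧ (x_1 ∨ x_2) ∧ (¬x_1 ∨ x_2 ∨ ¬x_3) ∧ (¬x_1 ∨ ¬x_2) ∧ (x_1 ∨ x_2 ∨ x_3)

x_1 = True, x_2 = False, x_3 = False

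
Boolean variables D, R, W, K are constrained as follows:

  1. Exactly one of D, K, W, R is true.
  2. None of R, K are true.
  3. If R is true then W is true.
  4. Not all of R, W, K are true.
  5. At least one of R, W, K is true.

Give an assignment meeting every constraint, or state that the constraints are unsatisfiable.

D = False; R = False; W = True; K = False

  (1) {D, K, W, R}: 1 true — exactly one ✓
  (2) {R, K}: 0 true — none ✓
  (3) R=F ⇒ W: vacuous ✓
  (4) {R, W, K}: 1/3 true — not all ✓
  (5) {R, W, K}: 1 true — at least one ✓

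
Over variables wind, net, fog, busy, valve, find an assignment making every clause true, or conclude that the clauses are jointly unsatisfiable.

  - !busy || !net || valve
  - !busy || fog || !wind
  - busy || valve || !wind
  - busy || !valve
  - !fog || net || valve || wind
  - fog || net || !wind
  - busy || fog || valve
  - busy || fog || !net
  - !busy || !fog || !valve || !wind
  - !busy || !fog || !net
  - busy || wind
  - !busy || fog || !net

wind=F, net=F, fog=F, busy=T, valve=F

Set wind = False.
  then (busy || wind) forces busy = True.
Try net = True:
  (!busy || !net || valve) forces valve = True.
  (!busy || !fog || !net) forces fog = False.
  clause (!busy || fog || !net) is falsified — backtrack.
So net = False.
Set fog = False.
Set valve = False.
All clauses satisfied.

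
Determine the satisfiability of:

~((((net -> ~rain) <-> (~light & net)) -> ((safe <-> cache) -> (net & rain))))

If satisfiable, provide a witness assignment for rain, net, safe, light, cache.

rain: False, net: True, safe: True, light: False, cache: True

  ~((((net -> ~rain) <-> (~light & net)) -> ((safe <-> cache) -> (net & rain)))) = True
    ((net -> ~rain) <-> (~light & net)) -> ((safe <-> cache) -> (net & rain)) = False
      (net -> ~rain) <-> (~light & net) = True
        net -> ~rain = True
          ~rain = True
        ~light & net = True
          ~light = True
      (safe <-> cache) -> (net & rain) = False
        safe <-> cache = True
        net & rain = False
The formula evaluates to True.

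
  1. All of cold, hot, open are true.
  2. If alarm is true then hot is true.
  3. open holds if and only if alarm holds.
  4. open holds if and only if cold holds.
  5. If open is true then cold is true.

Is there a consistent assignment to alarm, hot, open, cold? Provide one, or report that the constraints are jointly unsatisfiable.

alarm = True, hot = True, open = True, cold = True

  (1) {cold, hot, open}: all 3 true ✓
  (2) alarm=T ⇒ hot: T ✓
  (3) open=T, alarm=T — same ✓
  (4) open=T, cold=T — same ✓
  (5) open=T ⇒ cold: T ✓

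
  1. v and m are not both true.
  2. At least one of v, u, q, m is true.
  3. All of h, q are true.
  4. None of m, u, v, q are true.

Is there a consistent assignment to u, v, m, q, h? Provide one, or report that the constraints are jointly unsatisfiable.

Unsatisfiable — no assignment works.

Case q = True:
  Constraint (4) is violated (q=T) — contradiction.
Case q = False:
  Constraint (3) is violated (q=F) — contradiction.
Both cases fail — unsatisfiable.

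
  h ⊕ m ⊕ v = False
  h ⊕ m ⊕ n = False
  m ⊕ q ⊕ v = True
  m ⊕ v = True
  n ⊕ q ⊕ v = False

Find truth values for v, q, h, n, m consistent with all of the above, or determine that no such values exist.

v: True, q: False, h: True, n: True, m: False

h ⊕ m ⊕ v = T ⊕ F ⊕ T = False ✓
h ⊕ m ⊕ n = T ⊕ F ⊕ T = False ✓
m ⊕ q ⊕ v = F ⊕ F ⊕ T = True ✓
m ⊕ v = F ⊕ T = True ✓
n ⊕ q ⊕ v = T ⊕ F ⊕ T = False ✓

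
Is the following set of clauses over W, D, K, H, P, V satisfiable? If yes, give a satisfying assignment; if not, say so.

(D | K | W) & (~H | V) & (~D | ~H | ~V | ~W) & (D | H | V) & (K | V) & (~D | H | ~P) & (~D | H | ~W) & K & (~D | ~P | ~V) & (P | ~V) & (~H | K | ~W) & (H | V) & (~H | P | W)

W=T, D=F, K=T, H=T, P=T, V=T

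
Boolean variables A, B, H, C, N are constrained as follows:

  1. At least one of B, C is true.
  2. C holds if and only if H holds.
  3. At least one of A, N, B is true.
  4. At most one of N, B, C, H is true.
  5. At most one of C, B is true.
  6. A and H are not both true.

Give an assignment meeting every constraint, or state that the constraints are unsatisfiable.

A = False; B = True; H = False; C = False; N = False

  (1) {B, C}: 1 true — at least one ✓
  (2) C=F, H=F — same ✓
  (3) {A, N, B}: 1 true — at least one ✓
  (4) {N, B, C, H}: 1 true — at most one ✓
  (5) {C, B}: 1 true — at most one ✓
  (6) A=F, H=F — not both ✓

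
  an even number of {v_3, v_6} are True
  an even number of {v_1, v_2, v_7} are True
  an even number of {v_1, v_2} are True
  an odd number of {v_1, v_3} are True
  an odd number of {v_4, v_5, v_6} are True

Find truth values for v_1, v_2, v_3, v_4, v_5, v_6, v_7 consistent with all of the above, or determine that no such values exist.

v_1 = False; v_2 = False; v_3 = True; v_4 = False; v_5 = False; v_6 = True; v_7 = False

{v_3, v_6}: 2 true → even ✓
{v_1, v_2, v_7}: 0 true → even ✓
{v_1, v_2}: 0 true → even ✓
{v_1, v_3}: 1 true → odd ✓
{v_4, v_5, v_6}: 1 true → odd ✓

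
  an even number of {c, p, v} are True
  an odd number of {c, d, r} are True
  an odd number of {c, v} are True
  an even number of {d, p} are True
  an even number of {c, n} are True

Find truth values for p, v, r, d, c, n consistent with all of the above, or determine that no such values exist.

p: True; v: True; r: False; d: True; c: False; n: False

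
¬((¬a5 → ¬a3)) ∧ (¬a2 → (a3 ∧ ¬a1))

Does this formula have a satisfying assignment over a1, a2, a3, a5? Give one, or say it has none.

a1=F, a2=F, a3=T, a5=F

  ¬((¬a5 → ¬a3)) = True
    ¬a5 → ¬a3 = False
      ¬a5 = True
      ¬a3 = False
  ¬a2 → (a3 ∧ ¬a1) = True
    ¬a2 = True
    a3 ∧ ¬a1 = True
      ¬a1 = True
Both conjuncts True, so the formula holds.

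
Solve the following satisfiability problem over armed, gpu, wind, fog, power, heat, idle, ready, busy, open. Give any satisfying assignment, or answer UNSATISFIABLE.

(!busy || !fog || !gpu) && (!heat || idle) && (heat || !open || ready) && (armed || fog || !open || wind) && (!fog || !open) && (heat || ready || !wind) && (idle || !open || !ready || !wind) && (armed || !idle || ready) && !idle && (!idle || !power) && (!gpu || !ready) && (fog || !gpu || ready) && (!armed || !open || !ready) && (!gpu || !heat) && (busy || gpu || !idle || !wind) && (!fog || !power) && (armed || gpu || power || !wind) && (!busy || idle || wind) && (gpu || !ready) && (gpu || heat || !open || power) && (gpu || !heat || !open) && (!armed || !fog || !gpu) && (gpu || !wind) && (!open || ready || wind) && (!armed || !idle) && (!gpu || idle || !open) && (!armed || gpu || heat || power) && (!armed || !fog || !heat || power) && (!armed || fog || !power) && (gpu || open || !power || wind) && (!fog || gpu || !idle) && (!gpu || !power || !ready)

armed = False, gpu = True, wind = False, fog = True, power = False, heat = False, idle = False, ready = False, busy = False, open = False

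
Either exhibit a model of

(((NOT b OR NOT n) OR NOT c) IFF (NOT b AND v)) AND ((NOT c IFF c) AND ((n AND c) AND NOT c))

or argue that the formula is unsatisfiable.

Unsatisfiable

The conjunct NOT c IFF c is unsatisfiable on its own:
  c=F: evaluates to False.
  c=T: evaluates to False.
So the whole conjunction is unsatisfiable.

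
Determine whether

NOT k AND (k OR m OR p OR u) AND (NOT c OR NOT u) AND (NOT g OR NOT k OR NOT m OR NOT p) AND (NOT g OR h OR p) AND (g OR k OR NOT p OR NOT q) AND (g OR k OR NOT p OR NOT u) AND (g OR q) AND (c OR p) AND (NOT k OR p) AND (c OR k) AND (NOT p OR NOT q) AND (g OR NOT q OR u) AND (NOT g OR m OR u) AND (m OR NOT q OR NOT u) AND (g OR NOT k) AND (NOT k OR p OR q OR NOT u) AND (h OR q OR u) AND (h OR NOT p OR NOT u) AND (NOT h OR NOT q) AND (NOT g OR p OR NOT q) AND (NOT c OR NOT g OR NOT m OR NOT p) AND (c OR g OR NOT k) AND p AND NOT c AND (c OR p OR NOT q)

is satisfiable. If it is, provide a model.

Unsatisfiable — no assignment works.

Case c = True:
  Clause (NOT c) is falsified — contradiction.
Case c = False:
  (NOT k) forces k = False.
  Clause (c OR k) is falsified — contradiction.
Both cases fail, so the formula is unsatisfiable.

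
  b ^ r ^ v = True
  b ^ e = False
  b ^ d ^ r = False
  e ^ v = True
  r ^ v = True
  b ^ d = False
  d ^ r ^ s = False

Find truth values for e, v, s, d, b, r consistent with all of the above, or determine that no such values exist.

e = False, v = True, s = False, d = False, b = False, r = False

b ^ r ^ v = F ^ F ^ T = True ✓
b ^ e = F ^ F = False ✓
b ^ d ^ r = F ^ F ^ F = False ✓
e ^ v = F ^ T = True ✓
r ^ v = F ^ T = True ✓
b ^ d = F ^ F = False ✓
d ^ r ^ s = F ^ F ^ F = False ✓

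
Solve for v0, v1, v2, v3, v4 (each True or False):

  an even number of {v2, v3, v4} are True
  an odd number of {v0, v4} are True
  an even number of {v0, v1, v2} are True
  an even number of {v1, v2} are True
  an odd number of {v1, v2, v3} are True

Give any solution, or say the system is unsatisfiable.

v0 = False; v1 = False; v2 = False; v3 = True; v4 = True

{v2, v3, v4}: 2 true → even ✓
{v0, v4}: 1 true → odd ✓
{v0, v1, v2}: 0 true → even ✓
{v1, v2}: 0 true → even ✓
{v1, v2, v3}: 1 true → odd ✓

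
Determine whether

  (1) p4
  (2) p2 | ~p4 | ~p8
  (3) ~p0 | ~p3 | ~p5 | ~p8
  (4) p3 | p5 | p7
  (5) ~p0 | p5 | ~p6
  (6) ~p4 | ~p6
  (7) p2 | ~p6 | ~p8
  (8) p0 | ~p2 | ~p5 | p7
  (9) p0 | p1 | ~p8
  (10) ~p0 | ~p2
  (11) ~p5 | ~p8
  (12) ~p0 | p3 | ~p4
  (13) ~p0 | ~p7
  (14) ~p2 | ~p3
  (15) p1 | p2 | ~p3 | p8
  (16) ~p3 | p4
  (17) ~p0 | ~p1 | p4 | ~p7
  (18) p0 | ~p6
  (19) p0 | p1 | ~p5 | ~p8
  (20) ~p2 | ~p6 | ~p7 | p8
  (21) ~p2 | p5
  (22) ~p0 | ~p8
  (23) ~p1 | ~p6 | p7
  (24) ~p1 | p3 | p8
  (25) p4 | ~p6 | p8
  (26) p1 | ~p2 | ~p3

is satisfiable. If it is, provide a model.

p0: False; p1: True; p2: False; p3: True; p4: True; p5: False; p6: False; p7: False; p8: False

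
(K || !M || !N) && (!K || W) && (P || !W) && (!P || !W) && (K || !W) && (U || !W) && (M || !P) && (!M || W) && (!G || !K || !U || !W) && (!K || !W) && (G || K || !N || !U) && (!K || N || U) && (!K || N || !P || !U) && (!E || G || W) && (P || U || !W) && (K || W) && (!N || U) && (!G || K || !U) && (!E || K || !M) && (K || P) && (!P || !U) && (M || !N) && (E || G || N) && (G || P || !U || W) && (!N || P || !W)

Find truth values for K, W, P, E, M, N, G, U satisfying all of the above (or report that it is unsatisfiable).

UNSATISFIABLE

Case K = True:
  (!K || W) forces W = True.
  Clause (!K || !W) is falsified — contradiction.
Case K = False:
  (K || !W) forces W = False.
  Clause (K || W) is falsified — contradiction.
Both cases fail, so the formula is unsatisfiable.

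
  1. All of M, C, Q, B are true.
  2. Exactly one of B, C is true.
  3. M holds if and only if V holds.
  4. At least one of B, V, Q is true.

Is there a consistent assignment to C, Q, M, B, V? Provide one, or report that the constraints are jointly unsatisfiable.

Case B = True:
  (1) forces M = True.
  (1) forces C = True.
  Constraint (2) is violated (B=T, C=T) — contradiction.
Case B = False:
  Constraint (1) is violated (B=F) — contradiction.
Both cases fail — unsatisfiable.

No satisfying assignment exists.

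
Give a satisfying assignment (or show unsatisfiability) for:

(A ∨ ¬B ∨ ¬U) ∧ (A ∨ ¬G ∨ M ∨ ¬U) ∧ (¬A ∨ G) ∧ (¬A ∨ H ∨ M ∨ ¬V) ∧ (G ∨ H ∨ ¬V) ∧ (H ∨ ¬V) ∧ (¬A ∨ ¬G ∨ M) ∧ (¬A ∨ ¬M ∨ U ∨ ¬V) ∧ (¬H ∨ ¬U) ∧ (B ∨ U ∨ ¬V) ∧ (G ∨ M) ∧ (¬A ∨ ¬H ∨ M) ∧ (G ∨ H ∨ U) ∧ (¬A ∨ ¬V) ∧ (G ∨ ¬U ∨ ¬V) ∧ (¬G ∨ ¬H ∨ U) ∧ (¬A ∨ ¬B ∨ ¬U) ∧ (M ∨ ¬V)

Set V = True.
  then (H ∨ ¬V) forces H = True.
  then (¬H ∨ ¬U) forces U = False.
  then (B ∨ U ∨ ¬V) forces B = True.
  then (¬A ∨ ¬V) forces A = False.
  then (¬G ∨ ¬H ∨ U) forces G = False.
  then (M ∨ ¬V) forces M = True.
All clauses satisfied.

V = True, G = False, H = True, M = True, U = False, A = False, B = True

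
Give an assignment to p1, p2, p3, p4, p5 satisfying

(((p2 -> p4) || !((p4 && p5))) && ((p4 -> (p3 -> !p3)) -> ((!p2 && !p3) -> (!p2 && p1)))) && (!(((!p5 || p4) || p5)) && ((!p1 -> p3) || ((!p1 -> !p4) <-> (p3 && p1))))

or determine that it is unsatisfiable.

The conjunct !(((!p5 || p4) || p5)) is unsatisfiable on its own:
  p4=F, p5=F: evaluates to False.
  p4=F, p5=T: evaluates to False.
  p4=T, p5=F: evaluates to False.
  p4=T, p5=T: evaluates to False.
So the whole conjunction is unsatisfiable.

Unsatisfiable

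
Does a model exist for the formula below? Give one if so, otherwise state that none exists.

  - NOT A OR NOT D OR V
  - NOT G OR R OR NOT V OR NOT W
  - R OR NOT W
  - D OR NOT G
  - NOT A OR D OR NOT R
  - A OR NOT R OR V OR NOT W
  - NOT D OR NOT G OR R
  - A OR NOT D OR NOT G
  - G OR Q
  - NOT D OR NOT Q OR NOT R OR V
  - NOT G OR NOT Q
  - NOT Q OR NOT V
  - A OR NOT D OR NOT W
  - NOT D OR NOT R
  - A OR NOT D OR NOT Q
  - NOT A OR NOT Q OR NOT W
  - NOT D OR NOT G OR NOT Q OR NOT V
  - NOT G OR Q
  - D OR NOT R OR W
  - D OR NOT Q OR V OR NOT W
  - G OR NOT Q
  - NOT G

Case G = True:
  Clause (NOT G) is falsified — contradiction.
Case G = False:
  (G OR Q) forces Q = True.
  Clause (G OR NOT Q) is falsified — contradiction.
Both cases fail, so the formula is unsatisfiable.

The formula is unsatisfiable.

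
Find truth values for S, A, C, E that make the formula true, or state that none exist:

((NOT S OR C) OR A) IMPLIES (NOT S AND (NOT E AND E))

S = True; A = False; C = False; E = False

  ((NOT S OR C) OR A) IMPLIES (NOT S AND (NOT E AND E)) = True
    (NOT S OR C) OR A = False
      NOT S OR C = False
        NOT S = False
    NOT S AND (NOT E AND E) = False
      NOT S = False
      NOT E AND E = False
        NOT E = True
The formula evaluates to True.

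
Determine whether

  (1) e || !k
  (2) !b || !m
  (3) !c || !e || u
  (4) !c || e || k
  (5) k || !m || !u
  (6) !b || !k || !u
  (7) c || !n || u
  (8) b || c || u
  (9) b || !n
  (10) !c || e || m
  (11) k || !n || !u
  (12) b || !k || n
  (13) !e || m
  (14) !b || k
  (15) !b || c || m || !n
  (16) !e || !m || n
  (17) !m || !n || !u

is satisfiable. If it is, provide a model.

e: False; k: False; u: True; b: False; m: False; n: False; c: False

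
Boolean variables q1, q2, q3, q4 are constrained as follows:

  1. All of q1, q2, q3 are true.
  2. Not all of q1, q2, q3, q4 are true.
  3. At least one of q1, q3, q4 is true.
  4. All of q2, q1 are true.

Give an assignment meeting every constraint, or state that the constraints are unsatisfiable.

q1: True, q2: True, q3: True, q4: False

  (1) {q1, q2, q3}: all 3 true ✓
  (2) {q1, q2, q3, q4}: 3/4 true — not all ✓
  (3) {q1, q3, q4}: 2 true — at least one ✓
  (4) {q2, q1}: all 2 true ✓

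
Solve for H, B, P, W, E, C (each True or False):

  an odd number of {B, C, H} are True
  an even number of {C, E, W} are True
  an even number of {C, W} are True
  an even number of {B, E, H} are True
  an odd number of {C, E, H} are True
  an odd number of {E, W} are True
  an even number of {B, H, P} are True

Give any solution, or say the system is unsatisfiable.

H = False, B = False, P = False, W = True, E = False, C = True

{B, C, H}: 1 true → odd ✓
{C, E, W}: 2 true → even ✓
{C, W}: 2 true → even ✓
{B, E, H}: 0 true → even ✓
{C, E, H}: 1 true → odd ✓
{E, W}: 1 true → odd ✓
{B, H, P}: 0 true → even ✓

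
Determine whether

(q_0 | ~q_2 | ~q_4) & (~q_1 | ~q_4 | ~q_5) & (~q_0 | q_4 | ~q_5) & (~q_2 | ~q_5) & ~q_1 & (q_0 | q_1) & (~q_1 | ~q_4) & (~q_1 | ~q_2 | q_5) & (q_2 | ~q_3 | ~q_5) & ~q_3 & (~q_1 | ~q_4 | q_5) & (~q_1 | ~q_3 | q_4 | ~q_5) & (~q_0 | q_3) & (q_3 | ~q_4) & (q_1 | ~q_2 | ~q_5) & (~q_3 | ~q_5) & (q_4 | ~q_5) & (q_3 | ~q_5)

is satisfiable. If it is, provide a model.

The formula is unsatisfiable.

Case q_1 = True:
  Clause (~q_1) is falsified — contradiction.
Case q_1 = False:
  (q_0 | q_1) forces q_0 = True.
  (~q_3) forces q_3 = False.
  Clause (~q_0 | q_3) is falsified — contradiction.
Both cases fail, so the formula is unsatisfiable.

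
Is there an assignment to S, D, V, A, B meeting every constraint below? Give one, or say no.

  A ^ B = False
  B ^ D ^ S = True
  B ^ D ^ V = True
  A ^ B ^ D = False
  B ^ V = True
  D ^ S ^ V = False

S = False, D = False, V = False, A = True, B = True

A ^ B = T ^ T = False ✓
B ^ D ^ S = T ^ F ^ F = True ✓
B ^ D ^ V = T ^ F ^ F = True ✓
A ^ B ^ D = T ^ T ^ F = False ✓
B ^ V = T ^ F = True ✓
D ^ S ^ V = F ^ F ^ F = False ✓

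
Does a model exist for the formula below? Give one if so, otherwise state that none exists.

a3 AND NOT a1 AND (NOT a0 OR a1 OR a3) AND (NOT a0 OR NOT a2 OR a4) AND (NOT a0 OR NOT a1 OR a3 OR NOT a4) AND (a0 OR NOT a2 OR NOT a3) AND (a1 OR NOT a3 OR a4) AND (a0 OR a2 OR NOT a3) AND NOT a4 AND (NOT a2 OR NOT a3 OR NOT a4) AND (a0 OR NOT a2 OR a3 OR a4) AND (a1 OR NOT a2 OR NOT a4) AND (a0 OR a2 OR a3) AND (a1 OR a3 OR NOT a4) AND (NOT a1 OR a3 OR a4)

Case a1 = True:
  Clause (NOT a1) is falsified — contradiction.
Case a1 = False:
  (a3) forces a3 = True.
  (a1 OR NOT a3 OR a4) forces a4 = True.
  Clause (NOT a4) is falsified — contradiction.
Both cases fail, so the formula is unsatisfiable.

The formula is unsatisfiable.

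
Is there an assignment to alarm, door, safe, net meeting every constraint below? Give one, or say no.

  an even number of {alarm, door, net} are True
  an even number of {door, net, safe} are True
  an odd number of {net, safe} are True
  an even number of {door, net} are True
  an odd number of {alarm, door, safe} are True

alarm = False; door = True; safe = False; net = True

{alarm, door, net}: 2 true → even ✓
{door, net, safe}: 2 true → even ✓
{net, safe}: 1 true → odd ✓
{door, net}: 2 true → even ✓
{alarm, door, safe}: 1 true → odd ✓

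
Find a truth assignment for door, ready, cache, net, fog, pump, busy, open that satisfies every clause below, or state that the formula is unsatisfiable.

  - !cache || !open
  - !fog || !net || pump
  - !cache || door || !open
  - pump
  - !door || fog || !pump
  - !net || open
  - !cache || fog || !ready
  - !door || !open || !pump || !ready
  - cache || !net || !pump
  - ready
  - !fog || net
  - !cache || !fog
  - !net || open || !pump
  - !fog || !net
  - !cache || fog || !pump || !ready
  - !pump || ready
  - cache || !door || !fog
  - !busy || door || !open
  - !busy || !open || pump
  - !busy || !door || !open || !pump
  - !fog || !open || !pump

door = False; ready = True; cache = False; net = False; fog = False; pump = True; busy = True; open = False

Unit clause (pump) forces pump = True.
Unit clause (ready) forces ready = True.
Try door = True:
  (!door || fog || !pump) forces fog = True.
  (!door || !open || !pump || !ready) forces open = False.
  (!net || open) forces net = False.
  clause (!fog || net) is falsified — backtrack.
So door = False.
Set cache = False.
  then (cache || !net || !pump) forces net = False.
  then (!fog || net) forces fog = False.
Set busy = True.
  then (!busy || door || !open) forces open = False.
All clauses satisfied.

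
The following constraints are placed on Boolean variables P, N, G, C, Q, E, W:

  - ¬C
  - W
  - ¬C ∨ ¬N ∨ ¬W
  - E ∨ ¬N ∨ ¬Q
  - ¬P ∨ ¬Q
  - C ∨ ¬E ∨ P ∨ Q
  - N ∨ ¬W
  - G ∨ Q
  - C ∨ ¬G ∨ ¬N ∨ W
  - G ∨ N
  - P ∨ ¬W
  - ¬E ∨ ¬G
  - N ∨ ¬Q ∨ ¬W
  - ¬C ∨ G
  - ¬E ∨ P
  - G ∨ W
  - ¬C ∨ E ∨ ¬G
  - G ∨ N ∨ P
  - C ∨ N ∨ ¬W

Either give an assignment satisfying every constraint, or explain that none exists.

Unit clause (¬C) forces C = False.
Unit clause (W) forces W = True.
In (N ∨ ¬W) only N is left, so N = True.
In (P ∨ ¬W) only P is left, so P = True.
In (¬P ∨ ¬Q) only ¬Q is left, so Q = False.
In (G ∨ Q) only G is left, so G = True.
In (¬E ∨ ¬G) only ¬E is left, so E = False.
All clauses satisfied.

P = True, N = True, G = True, C = False, Q = False, E = False, W = True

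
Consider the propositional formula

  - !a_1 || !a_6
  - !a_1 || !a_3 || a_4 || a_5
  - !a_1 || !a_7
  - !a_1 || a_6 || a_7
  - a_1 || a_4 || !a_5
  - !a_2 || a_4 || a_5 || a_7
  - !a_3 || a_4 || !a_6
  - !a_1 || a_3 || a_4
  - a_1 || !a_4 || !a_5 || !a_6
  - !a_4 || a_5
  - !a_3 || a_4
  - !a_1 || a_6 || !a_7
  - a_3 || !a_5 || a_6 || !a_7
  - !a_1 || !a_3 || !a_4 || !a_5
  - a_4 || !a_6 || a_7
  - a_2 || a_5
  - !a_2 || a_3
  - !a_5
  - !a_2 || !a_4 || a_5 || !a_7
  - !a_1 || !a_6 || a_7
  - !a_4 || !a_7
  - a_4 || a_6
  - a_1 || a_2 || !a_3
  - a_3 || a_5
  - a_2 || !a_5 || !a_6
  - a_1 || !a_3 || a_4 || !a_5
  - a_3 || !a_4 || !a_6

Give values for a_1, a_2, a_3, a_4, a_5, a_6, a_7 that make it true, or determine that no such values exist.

Case a_5 = True:
  Clause (!a_5) is falsified — contradiction.
Case a_5 = False:
  (!a_4 || a_5) forces a_4 = False.
  (!a_3 || a_4) forces a_3 = False.
  Clause (a_3 || a_5) is falsified — contradiction.
Both cases fail, so the formula is unsatisfiable.

UNSATISFIABLE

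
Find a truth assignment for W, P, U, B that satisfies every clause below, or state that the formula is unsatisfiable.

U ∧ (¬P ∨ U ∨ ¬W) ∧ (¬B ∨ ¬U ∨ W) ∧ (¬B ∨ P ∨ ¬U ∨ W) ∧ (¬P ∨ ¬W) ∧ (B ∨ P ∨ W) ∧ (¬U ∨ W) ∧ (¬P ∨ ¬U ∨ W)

W=T; P=F; U=T; B=T

Unit clause (U) forces U = True.
In (¬U ∨ W) only W is left, so W = True.
In (¬P ∨ ¬W) only ¬P is left, so P = False.
Set B = True.
Check each clause:
  (U): U holds.
  (¬P ∨ U ∨ ¬W): ¬P holds.
  (¬B ∨ ¬U ∨ W): W holds.
  (¬B ∨ P ∨ ¬U ∨ W): W holds.
  (¬P ∨ ¬W): ¬P holds.
  (B ∨ P ∨ W): B holds.
  (¬U ∨ W): W holds.
  (¬P ∨ ¬U ∨ W): ¬P holds.
All clauses satisfied.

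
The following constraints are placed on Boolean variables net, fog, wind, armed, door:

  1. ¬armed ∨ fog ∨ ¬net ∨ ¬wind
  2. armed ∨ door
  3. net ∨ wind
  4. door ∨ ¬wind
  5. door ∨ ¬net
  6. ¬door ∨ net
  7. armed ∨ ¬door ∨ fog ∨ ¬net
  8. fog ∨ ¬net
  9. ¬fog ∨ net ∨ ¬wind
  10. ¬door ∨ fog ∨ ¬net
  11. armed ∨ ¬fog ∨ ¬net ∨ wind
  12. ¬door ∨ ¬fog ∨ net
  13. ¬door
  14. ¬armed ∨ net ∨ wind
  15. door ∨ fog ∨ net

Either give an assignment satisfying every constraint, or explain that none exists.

Case net = True:
  (door ∨ ¬net) forces door = True.
  Clause (¬door) is falsified — contradiction.
Case net = False:
  (net ∨ wind) forces wind = True.
  (door ∨ ¬wind) forces door = True.
  Clause (¬door ∨ net) is falsified — contradiction.
Both cases fail, so the formula is unsatisfiable.

Unsatisfiable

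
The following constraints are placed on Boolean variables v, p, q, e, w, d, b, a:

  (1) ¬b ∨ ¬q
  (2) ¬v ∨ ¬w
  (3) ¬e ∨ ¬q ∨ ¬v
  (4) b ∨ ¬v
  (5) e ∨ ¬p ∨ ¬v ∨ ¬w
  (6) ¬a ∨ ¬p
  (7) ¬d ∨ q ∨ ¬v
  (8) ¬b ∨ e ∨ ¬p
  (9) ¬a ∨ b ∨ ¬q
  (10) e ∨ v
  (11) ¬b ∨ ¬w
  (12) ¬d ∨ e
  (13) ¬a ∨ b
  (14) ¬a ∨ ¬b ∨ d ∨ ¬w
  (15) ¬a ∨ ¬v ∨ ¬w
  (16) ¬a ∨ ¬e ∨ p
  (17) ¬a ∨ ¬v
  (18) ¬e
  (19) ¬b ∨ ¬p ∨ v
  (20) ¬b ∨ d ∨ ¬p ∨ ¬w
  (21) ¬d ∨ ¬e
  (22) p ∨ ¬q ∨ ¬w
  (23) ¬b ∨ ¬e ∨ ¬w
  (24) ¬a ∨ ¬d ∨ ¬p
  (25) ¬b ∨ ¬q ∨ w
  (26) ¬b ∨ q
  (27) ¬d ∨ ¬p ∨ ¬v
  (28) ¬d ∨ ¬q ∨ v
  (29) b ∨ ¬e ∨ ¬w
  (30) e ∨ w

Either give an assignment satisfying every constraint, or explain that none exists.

UNSATISFIABLE

Case e = True:
  Clause (¬e) is falsified — contradiction.
Case e = False:
  (e ∨ v) forces v = True.
  (¬v ∨ ¬w) forces w = False.
  Clause (e ∨ w) is falsified — contradiction.
Both cases fail, so the formula is unsatisfiable.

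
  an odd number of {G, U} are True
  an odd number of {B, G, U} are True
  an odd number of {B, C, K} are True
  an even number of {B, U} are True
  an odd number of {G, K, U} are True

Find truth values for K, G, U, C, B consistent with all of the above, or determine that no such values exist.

K = False, G = True, U = False, C = True, B = False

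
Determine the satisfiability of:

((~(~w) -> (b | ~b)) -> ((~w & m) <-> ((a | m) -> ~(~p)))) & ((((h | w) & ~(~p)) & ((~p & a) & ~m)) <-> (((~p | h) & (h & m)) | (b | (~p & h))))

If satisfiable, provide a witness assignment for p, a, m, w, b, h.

p = False; a = True; m = False; w = False; b = False; h = False

  (~(~w) -> (b | ~b)) -> ((~w & m) <-> ((a | m) -> ~(~p))) = True
    ~(~w) -> (b | ~b) = True
      ~(~w) = False
        ~w = True
      b | ~b = True
        ~b = True
    (~w & m) <-> ((a | m) -> ~(~p)) = True
      ~w & m = False
        ~w = True
      (a | m) -> ~(~p) = False
        a | m = True
        ~(~p) = False
          ~p = True
  (((h | w) & ~(~p)) & ((~p & a) & ~m)) <-> (((~p | h) & (h & m)) | (b | (~p & h))) = True
    ((h | w) & ~(~p)) & ((~p & a) & ~m) = False
      (h | w) & ~(~p) = False
        h | w = False
        ~(~p) = False
          ~p = True
      (~p & a) & ~m = True
        ~p & a = True
          ~p = True
        ~m = True
    ((~p | h) & (h & m)) | (b | (~p & h)) = False
      (~p | h) & (h & m) = False
        ~p | h = True
          ~p = True
        h & m = False
      b | (~p & h) = False
        ~p & h = False
          ~p = True
Both conjuncts True, so the formula holds.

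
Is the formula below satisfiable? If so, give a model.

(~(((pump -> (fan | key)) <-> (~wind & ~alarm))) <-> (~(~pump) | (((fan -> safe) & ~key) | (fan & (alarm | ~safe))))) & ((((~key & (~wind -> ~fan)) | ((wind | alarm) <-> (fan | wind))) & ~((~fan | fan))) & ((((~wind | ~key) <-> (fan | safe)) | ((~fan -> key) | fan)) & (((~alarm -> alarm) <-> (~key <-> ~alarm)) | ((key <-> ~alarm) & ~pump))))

The formula is unsatisfiable.

The conjunct ~((~fan | fan)) is unsatisfiable on its own:
  fan=F: evaluates to False.
  fan=T: evaluates to False.
So the whole conjunction is unsatisfiable.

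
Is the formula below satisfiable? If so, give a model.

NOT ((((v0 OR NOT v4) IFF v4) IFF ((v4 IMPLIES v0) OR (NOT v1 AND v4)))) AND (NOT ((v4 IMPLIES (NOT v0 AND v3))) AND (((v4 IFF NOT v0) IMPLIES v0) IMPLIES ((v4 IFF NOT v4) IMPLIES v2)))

v0 = False, v1 = False, v2 = True, v3 = False, v4 = True

  NOT ((((v0 OR NOT v4) IFF v4) IFF ((v4 IMPLIES v0) OR (NOT v1 AND v4)))) = True
    ((v0 OR NOT v4) IFF v4) IFF ((v4 IMPLIES v0) OR (NOT v1 AND v4)) = False
      (v0 OR NOT v4) IFF v4 = False
        v0 OR NOT v4 = False
          NOT v4 = False
      (v4 IMPLIES v0) OR (NOT v1 AND v4) = True
        v4 IMPLIES v0 = False
        NOT v1 AND v4 = True
          NOT v1 = True
  NOT ((v4 IMPLIES (NOT v0 AND v3))) AND (((v4 IFF NOT v0) IMPLIES v0) IMPLIES ((v4 IFF NOT v4) IMPLIES v2)) = True
    NOT ((v4 IMPLIES (NOT v0 AND v3))) = True
      v4 IMPLIES (NOT v0 AND v3) = False
        NOT v0 AND v3 = False
          NOT v0 = True
    ((v4 IFF NOT v0) IMPLIES v0) IMPLIES ((v4 IFF NOT v4) IMPLIES v2) = True
      (v4 IFF NOT v0) IMPLIES v0 = False
        v4 IFF NOT v0 = True
          NOT v0 = True
      (v4 IFF NOT v4) IMPLIES v2 = True
        v4 IFF NOT v4 = False
          NOT v4 = False
Both conjuncts True, so the formula holds.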